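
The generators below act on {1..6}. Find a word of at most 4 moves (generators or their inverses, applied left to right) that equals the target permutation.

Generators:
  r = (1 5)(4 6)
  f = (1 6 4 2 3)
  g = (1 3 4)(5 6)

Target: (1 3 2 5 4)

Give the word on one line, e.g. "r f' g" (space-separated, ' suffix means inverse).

g' f' f' g

  after g': (1 4 3)(5 6)
  after f': (1 6 5)(2 4)
  after f': (2 6 5 3)
  after g: (1 3 2 5 4)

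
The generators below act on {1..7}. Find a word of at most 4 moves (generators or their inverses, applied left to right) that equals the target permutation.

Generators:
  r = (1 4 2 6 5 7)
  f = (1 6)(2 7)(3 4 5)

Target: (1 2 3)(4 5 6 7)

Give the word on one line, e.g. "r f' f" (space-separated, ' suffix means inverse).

f f r' f'

  after f: (1 6)(2 7)(3 4 5)
  after f: (3 5 4)
  after r': (1 7 5)(2 4 3 6)
  after f': (1 2 3)(4 5 6 7)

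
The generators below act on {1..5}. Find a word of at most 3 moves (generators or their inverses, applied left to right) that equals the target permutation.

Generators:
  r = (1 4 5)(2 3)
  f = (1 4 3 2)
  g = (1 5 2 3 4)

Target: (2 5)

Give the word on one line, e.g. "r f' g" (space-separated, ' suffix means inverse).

g' f'

  after g': (1 4 3 2 5)
  after f': (2 5)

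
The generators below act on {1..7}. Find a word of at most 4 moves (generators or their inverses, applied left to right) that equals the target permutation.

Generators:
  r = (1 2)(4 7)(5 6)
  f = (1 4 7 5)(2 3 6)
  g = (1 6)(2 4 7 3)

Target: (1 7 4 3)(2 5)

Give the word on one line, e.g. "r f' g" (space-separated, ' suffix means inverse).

r' g r'

  after r': (1 2)(4 7)(5 6)
  after g: (1 4 3 2 6 5)
  after r': (1 7 4 3)(2 5)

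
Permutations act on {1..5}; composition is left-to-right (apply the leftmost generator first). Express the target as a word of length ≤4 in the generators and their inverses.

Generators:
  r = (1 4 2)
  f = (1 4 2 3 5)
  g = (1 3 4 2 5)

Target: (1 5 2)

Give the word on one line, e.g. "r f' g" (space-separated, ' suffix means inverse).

f' g' f f

  after f': (1 5 3 2 4)
  after g': (1 2 3 4 5)
  after f: (1 3 2 5 4)
  after f: (1 5 2)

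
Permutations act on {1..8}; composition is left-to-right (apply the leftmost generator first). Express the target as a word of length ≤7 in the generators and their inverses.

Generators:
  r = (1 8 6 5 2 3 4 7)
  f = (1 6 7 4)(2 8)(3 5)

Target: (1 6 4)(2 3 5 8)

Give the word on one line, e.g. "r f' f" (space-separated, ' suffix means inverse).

f r f' f' r'

  after f: (1 6 7 4)(2 8)(3 5)
  after r: (1 5 4 8 3 2 6)
  after f': (1 3 8 5 7 6 4 2)
  after f': (1 5 6 7)(2 4 8 3)
  after r': (1 6 4)(2 3 5 8)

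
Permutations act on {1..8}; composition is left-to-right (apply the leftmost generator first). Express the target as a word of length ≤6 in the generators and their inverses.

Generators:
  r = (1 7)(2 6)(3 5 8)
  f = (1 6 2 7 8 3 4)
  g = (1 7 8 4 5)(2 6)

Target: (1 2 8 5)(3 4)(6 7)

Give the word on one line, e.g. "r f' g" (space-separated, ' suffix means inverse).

  after f: (1 6 2 7 8 3 4)
  after g': (1 2)(3 8)(4 5)
  after r: (1 6 2 7)(4 8 5)
  after f: (1 2 8 5)(3 4)(6 7)

f g' r f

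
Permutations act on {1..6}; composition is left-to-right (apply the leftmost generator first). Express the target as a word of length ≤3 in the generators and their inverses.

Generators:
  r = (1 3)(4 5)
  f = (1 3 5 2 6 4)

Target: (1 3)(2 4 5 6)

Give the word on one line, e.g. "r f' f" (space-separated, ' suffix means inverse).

  after f: (1 3 5 2 6 4)
  after r: (2 6 5)(3 4)
  after f: (1 3)(2 4 5 6)

f r f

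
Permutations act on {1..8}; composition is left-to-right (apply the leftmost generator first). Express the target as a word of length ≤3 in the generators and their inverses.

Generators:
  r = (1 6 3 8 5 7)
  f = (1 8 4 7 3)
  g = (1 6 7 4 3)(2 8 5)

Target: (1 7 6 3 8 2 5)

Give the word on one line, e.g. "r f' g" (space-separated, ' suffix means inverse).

  after g': (1 3 4 7 6)(2 5 8)
  after f': (1 7 6 3 8 2 5)

g' f'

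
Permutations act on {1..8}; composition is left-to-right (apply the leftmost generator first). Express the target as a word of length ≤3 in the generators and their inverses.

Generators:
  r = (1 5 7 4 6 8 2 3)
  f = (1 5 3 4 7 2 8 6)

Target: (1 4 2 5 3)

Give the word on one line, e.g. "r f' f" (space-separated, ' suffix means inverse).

f' r'

  after f': (1 6 8 2 7 4 3 5)
  after r': (1 4 2 5 3)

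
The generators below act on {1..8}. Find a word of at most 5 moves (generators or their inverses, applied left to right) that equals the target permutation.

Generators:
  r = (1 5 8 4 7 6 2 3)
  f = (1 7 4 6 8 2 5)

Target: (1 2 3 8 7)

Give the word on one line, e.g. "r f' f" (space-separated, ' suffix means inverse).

  after r': (1 3 2 6 7 4 8 5)
  after f': (1 3 8 2 4 6)
  after f': (1 3 6 5 2 7)
  after f': (1 3 4 7 5 8 6 2)
  after r': (1 2 3 8 7)

r' f' f' f' r'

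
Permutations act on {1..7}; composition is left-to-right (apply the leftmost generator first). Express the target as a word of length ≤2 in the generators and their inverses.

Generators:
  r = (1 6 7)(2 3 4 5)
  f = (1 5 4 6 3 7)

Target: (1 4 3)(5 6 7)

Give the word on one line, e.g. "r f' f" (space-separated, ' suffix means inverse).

f f

  after f: (1 5 4 6 3 7)
  after f: (1 4 3)(5 6 7)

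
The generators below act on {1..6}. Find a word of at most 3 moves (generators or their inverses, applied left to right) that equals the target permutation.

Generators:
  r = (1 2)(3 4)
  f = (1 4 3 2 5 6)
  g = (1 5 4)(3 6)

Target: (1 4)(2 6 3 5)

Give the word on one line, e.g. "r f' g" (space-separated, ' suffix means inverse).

  after f: (1 4 3 2 5 6)
  after f: (1 3 5)(2 6 4)
  after r: (1 4)(2 6 3 5)

f f r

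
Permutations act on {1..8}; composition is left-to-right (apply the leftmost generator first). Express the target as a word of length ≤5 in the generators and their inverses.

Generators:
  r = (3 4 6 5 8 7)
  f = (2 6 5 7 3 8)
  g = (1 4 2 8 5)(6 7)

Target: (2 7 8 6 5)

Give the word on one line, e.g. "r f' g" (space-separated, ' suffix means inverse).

  after g': (1 5 8 2 4)(6 7)
  after f': (1 6 5 3 7 2 4)
  after r: (1 5 4)(2 6 8 7)
  after g: (2 7 8 6 5)

g' f' r g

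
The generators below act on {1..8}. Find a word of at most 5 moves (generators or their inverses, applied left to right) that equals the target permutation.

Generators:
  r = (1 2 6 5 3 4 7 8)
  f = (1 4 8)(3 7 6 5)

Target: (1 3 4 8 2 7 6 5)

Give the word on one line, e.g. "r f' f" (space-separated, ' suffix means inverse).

  after f: (1 4 8)(3 7 6 5)
  after r: (1 7 5 4)(2 6 3 8)
  after f': (1 3 4 8 2 7 6 5)

f r f'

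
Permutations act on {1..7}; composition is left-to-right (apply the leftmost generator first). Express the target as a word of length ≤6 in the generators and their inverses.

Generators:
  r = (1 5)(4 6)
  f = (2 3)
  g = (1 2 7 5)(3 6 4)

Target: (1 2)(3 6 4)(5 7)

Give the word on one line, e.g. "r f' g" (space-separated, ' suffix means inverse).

r' g g r'

  after r': (1 5)(4 6)
  after g: (2 7 5)(3 6)
  after g: (1 2 5 7)(3 4)
  after r': (1 2)(3 6 4)(5 7)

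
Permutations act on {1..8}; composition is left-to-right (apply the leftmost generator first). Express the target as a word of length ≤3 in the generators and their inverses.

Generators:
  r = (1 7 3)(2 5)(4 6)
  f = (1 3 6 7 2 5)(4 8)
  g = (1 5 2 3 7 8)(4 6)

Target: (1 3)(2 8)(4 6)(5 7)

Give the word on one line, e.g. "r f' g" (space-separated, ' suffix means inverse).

g g g

  after g: (1 5 2 3 7 8)(4 6)
  after g: (1 2 7)(3 8 5)
  after g: (1 3)(2 8)(4 6)(5 7)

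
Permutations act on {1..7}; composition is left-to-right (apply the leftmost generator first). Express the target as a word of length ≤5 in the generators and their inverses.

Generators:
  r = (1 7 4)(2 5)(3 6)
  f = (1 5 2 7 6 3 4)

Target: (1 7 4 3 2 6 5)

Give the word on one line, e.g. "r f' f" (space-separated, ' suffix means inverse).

  after r: (1 7 4)(2 5)(3 6)
  after f': (1 2)(3 7)
  after f': (1 5)(2 4 3)(6 7)
  after r': (1 2 7 3 5 4 6)
  after f: (1 7 4 3 2 6 5)

r f' f' r' f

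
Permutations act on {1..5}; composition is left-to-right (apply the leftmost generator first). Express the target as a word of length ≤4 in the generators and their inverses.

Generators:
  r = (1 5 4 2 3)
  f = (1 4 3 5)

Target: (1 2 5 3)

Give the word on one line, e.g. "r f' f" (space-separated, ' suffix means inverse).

  after r: (1 5 4 2 3)
  after f': (1 3 5)(2 4)
  after r': (1 2 5 3)

r f' r'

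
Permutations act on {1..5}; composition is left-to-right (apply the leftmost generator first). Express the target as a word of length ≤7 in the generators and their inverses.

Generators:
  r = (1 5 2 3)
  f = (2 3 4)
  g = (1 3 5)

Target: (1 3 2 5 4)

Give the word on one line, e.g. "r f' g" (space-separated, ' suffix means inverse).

  after g: (1 3 5)
  after f: (1 4 2 3 5)
  after r: (1 4 3 2)
  after r: (1 4)(2 5)
  after f': (1 3 2 5 4)

g f r r f'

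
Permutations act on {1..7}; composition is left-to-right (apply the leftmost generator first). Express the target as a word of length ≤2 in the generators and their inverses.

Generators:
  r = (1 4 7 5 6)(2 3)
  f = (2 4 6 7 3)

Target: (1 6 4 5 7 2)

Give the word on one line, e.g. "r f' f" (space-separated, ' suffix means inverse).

f r'

  after f: (2 4 6 7 3)
  after r': (1 6 4 5 7 2)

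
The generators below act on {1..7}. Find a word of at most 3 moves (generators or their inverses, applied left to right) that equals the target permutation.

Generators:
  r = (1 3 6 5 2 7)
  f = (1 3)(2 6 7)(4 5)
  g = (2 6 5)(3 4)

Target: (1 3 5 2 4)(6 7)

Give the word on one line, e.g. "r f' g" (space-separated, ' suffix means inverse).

g' f'

  after g': (2 5 6)(3 4)
  after f': (1 3 5 2 4)(6 7)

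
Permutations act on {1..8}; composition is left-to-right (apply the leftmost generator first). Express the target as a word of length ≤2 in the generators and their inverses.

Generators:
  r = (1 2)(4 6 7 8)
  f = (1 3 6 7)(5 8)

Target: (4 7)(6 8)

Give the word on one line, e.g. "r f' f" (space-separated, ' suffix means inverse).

r r

  after r: (1 2)(4 6 7 8)
  after r: (4 7)(6 8)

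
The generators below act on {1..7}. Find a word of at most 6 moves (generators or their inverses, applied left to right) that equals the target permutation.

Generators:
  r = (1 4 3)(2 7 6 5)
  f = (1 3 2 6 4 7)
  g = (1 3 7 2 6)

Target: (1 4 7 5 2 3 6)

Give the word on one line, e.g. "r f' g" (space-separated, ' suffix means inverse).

  after g: (1 3 7 2 6)
  after g: (1 7 6 3 2)
  after r: (1 6)(2 4 3 7 5)
  after f: (1 4 2 7 5 6 3)
  after g': (1 4 7 5 2 3 6)

g g r f g'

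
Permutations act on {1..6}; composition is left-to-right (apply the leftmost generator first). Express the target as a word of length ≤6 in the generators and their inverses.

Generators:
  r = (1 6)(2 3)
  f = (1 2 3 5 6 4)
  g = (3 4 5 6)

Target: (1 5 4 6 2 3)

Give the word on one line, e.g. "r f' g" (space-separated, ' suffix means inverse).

  after f': (1 4 6 5 3 2)
  after r': (1 4)(2 6 5)
  after f': (1 6 3 2 5)
  after f': (1 5 4 6 2 3)

f' r' f' f'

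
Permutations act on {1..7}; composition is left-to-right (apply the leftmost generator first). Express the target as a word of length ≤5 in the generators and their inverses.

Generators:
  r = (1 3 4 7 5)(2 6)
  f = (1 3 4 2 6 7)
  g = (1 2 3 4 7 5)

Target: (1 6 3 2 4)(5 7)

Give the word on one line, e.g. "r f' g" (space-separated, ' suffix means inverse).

g' f' r' f' g

  after g': (1 5 7 4 3 2)
  after f': (1 5 6 2 7 3 4)
  after r': (1 7)(2 4 5)
  after f': (1 6 2 3)(4 5)
  after g: (1 6 3 2 4)(5 7)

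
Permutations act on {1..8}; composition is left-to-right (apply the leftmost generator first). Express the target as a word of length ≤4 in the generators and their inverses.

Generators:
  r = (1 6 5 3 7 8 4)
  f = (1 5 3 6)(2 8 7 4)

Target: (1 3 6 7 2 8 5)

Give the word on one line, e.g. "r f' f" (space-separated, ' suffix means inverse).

  after f: (1 5 3 6)(2 8 7 4)
  after r': (1 6 4 2 7 8 3)
  after f': (1 3 6 7 2 8 5)

f r' f'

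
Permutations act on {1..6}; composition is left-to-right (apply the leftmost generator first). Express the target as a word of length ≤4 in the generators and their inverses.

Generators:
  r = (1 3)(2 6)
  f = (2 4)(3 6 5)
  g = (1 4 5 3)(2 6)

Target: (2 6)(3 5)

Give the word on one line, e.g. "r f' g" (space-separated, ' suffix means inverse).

  after g: (1 4 5 3)(2 6)
  after r': (1 4 5)
  after g': (2 6)(3 5)

g r' g'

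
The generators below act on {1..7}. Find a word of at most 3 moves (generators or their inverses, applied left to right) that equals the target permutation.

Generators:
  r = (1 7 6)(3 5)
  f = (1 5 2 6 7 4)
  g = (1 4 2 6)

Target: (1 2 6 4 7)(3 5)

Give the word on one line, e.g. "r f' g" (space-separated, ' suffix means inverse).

g' g' r'

  after g': (1 6 2 4)
  after g': (1 2)(4 6)
  after r': (1 2 6 4 7)(3 5)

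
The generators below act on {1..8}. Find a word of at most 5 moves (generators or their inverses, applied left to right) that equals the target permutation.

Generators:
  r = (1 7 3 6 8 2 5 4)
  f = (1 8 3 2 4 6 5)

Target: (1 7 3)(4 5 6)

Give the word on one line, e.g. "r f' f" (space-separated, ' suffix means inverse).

  after r': (1 4 5 2 8 6 3 7)
  after f': (1 2)(3 7 5)(4 6 8)
  after f': (1 3 7 6)(2 5 8)
  after r': (1 7 3)(4 5 6)

r' f' f' r'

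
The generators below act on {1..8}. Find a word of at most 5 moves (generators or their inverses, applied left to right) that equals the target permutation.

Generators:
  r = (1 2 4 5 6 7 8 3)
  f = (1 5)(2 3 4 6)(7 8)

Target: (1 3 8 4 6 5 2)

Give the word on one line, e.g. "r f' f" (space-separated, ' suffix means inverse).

f' f' r f

  after f': (1 5)(2 6 4 3)(7 8)
  after f': (2 4)(3 6)
  after r: (1 2 5 6)(3 7 8)
  after f: (1 3 8 4 6 5 2)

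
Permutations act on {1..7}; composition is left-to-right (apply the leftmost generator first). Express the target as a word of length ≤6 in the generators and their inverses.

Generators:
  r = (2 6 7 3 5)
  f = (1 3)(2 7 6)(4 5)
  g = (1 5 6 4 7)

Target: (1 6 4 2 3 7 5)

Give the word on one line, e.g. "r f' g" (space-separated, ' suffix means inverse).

  after f': (1 3)(2 6 7)(4 5)
  after r: (1 5 4 2 7 6 3)
  after g: (1 6 3 5 7 4 2)
  after r: (1 7 4 6 5 3 2)
  after f: (1 6 4 2 3 7 5)

f' r g r f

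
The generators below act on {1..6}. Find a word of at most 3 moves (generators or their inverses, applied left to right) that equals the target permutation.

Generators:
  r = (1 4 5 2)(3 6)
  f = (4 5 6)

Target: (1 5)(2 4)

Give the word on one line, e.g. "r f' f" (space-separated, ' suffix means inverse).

r r

  after r: (1 4 5 2)(3 6)
  after r: (1 5)(2 4)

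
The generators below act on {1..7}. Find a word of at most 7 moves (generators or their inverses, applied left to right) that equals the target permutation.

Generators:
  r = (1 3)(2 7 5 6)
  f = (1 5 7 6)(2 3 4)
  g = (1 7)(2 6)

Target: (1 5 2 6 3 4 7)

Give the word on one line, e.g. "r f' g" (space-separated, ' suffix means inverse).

f r' f f f

  after f: (1 5 7 6)(2 3 4)
  after r': (1 7 5 2)(3 4 6)
  after f: (1 6 4)(2 5 3)
  after f: (2 7 6)(4 5)
  after f: (1 5 2 6 3 4 7)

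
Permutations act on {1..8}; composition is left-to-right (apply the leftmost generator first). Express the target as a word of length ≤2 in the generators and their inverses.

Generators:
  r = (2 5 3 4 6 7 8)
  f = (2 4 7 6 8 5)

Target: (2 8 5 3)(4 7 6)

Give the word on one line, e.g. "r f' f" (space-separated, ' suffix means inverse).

  after r: (2 5 3 4 6 7 8)
  after f': (2 8 5 3)(4 7 6)

r f'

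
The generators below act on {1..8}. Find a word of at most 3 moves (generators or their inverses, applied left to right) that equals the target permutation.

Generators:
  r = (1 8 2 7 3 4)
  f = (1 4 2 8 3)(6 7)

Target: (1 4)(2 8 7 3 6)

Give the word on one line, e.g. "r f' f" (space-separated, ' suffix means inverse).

  after r': (1 4 3 7 2 8)
  after f': (3 6 7 4 8)
  after r': (1 4)(2 8 7 3 6)

r' f' r'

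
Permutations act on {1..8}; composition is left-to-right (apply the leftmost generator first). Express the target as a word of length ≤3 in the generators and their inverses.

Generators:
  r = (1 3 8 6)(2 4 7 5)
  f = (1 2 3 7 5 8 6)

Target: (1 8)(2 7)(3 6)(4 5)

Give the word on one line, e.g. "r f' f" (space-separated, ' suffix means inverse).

  after r': (1 6 8 3)(2 5 7 4)
  after r': (1 8)(2 7)(3 6)(4 5)

r' r'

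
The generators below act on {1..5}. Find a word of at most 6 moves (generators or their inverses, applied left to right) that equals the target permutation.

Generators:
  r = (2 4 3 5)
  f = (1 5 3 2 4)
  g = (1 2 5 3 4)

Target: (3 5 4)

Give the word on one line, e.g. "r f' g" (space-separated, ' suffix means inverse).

  after r: (2 4 3 5)
  after f': (1 4 5 3)
  after f': (1 2 3 4)
  after g': (2 5)
  after r: (3 5 4)

r f' f' g' r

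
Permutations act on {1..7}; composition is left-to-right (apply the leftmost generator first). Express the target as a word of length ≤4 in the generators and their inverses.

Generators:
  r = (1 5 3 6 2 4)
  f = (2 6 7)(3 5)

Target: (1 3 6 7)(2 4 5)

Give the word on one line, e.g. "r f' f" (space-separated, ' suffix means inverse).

  after f: (2 6 7)(3 5)
  after r: (1 5 6 7 4)
  after r: (1 3 6 7)(2 4 5)

f r r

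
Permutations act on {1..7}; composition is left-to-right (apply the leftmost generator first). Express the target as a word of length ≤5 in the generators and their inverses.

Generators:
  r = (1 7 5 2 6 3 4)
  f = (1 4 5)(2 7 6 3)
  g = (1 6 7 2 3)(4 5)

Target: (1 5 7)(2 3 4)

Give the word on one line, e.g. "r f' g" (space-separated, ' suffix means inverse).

f r' f r'

  after f: (1 4 5)(2 7 6 3)
  after r': (1 3 5 4 7 2)
  after f: (1 2 4 6 3)
  after r': (1 5 7)(2 3 4)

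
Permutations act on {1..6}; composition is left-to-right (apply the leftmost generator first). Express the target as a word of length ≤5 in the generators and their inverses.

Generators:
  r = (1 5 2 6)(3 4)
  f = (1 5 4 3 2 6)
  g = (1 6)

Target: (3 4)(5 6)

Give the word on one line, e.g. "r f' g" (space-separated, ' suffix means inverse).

  after g: (1 6)
  after r: (2 6 5)(3 4)
  after f: (1 5 6 4 2)
  after g': (1 5)(2 6 4)
  after f': (3 4)(5 6)

g r f g' f'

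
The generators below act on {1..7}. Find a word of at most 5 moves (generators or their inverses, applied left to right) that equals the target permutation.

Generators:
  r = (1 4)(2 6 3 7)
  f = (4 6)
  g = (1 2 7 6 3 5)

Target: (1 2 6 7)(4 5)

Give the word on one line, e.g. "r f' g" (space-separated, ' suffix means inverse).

g r' g'

  after g: (1 2 7 6 3 5)
  after r': (1 7 2 3 5 4)
  after g': (1 2 6 7)(4 5)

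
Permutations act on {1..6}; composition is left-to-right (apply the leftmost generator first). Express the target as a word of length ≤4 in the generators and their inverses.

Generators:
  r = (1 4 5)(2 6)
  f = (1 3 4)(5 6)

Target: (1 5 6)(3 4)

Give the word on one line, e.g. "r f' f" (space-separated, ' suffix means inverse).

  after f': (1 4 3)(5 6)
  after r': (2 6 4 3 5)
  after r': (1 5 6)(3 4)

f' r' r'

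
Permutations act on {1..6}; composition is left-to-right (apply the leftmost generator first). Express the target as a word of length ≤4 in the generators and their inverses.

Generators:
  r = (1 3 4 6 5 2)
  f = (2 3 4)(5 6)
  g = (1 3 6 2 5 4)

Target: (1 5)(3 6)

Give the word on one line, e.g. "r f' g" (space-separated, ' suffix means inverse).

r g' g' g'

  after r: (1 3 4 6 5 2)
  after g': (2 4 3 5 6)
  after g': (1 4)(2 5 3)
  after g': (1 5)(3 6)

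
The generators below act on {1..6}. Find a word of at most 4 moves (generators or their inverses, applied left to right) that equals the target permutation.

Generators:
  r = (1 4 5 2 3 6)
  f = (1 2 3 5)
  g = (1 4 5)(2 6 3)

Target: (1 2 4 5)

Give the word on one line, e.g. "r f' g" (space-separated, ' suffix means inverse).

  after r': (1 6 3 2 5 4)
  after g: (1 3 6 2)
  after g: (1 2 4 5)

r' g g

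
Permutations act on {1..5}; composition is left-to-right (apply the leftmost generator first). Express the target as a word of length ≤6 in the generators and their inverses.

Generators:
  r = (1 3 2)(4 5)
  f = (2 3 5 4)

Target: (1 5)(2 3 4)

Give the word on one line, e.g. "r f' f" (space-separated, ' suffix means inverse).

  after f': (2 4 5 3)
  after r: (1 3)(2 5)
  after f: (1 5 3)(2 4)
  after r': (1 4 3 2 5)
  after f': (1 5)(2 3 4)

f' r f r' f'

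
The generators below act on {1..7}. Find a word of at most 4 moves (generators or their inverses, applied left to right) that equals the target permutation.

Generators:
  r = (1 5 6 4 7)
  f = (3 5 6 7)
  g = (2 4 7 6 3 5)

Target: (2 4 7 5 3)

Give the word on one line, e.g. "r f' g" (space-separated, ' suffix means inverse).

  after f: (3 5 6 7)
  after g: (2 4 7 5 3)

f g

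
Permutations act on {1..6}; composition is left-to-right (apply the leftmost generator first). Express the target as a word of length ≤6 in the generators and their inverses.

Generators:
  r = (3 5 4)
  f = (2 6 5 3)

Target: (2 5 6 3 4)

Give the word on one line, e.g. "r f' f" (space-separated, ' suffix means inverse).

  after r: (3 5 4)
  after r: (3 4 5)
  after f: (2 6 5)(3 4)
  after f: (2 5 6 3 4)

r r f f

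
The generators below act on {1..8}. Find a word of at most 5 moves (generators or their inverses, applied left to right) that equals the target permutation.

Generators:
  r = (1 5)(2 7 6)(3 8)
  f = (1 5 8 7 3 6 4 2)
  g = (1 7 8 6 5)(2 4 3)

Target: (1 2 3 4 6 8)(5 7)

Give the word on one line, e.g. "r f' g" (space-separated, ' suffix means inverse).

g g f' r f'

  after g: (1 7 8 6 5)(2 4 3)
  after g: (1 8 5 7 6)(2 3 4)
  after f': (1 5 8)(2 7 3 6)
  after r: (2 6 7 8 5 3)
  after f': (1 2 3 4 6 8)(5 7)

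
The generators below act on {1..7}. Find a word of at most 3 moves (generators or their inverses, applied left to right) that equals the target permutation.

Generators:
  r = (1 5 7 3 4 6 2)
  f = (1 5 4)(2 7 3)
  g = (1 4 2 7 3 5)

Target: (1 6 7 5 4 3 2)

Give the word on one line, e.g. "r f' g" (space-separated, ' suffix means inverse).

  after f': (1 4 5)(2 3 7)
  after r: (1 6 2 4 7)
  after f: (1 6 7 5 4 3 2)

f' r f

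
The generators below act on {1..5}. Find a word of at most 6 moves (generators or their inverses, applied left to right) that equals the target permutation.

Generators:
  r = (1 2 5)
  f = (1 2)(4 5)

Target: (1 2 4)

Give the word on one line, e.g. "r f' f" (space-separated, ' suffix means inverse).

r' r' f' r' r'

  after r': (1 5 2)
  after r': (1 2 5)
  after f': (2 4 5)
  after r': (1 5)(2 4)
  after r': (1 2 4)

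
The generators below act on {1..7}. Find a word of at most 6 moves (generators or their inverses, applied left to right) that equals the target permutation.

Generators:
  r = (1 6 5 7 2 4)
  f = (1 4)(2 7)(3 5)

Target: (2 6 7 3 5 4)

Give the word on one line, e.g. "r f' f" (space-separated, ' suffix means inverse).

  after r: (1 6 5 7 2 4)
  after f': (1 6 3 5 2)
  after r': (2 4)(3 6)(5 7)
  after f: (1 4 7 3 6 5 2)
  after r: (2 6 7 3 5 4)

r f' r' f r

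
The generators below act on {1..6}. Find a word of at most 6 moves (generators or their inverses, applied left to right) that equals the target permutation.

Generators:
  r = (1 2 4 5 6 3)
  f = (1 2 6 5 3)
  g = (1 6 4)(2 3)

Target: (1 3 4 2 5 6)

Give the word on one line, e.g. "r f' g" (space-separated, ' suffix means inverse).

  after f: (1 2 6 5 3)
  after r': (2 5 6 4)
  after g': (1 4 3 2 5)
  after r: (1 5 2 6 3 4)
  after f: (1 3 4 2 5 6)

f r' g' r f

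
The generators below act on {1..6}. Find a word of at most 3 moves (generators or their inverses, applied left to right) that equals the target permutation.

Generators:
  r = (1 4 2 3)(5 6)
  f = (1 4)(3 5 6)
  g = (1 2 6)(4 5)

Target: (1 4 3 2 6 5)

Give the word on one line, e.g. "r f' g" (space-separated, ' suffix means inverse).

r f r

  after r: (1 4 2 3)(5 6)
  after f: (2 5 3 4)
  after r: (1 4 3 2 6 5)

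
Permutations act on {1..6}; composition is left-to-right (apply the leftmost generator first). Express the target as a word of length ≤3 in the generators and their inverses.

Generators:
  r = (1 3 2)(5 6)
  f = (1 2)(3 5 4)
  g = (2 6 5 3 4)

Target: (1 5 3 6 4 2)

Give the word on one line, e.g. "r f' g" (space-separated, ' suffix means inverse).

f r' f

  after f: (1 2)(3 5 4)
  after r': (1 3 6 5 4)
  after f: (1 5 3 6 4 2)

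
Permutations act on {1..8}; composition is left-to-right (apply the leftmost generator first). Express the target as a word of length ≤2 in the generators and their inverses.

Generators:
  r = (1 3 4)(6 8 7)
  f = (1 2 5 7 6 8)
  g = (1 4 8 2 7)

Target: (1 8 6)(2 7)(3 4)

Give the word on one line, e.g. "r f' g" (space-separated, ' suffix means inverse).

r' g

  after r': (1 4 3)(6 7 8)
  after g: (1 8 6)(2 7)(3 4)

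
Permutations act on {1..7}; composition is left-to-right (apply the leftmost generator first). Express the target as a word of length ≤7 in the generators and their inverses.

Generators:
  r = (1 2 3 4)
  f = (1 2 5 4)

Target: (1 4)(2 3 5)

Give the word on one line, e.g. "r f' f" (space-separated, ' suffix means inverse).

  after r': (1 4 3 2)
  after r': (1 3)(2 4)
  after f': (1 3 4)(2 5)
  after f': (1 3 5)
  after r: (1 4)(2 3 5)

r' r' f' f' r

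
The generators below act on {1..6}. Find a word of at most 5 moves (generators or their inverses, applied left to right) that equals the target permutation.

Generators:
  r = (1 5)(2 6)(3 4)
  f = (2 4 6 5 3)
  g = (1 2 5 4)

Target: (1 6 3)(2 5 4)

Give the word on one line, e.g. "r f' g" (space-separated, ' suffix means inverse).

  after g': (1 4 5 2)
  after r': (1 3 4)(2 5 6)
  after g': (1 3 5 6)
  after r': (1 4 3)(2 6 5)
  after f: (1 6 3)(2 5 4)

g' r' g' r' f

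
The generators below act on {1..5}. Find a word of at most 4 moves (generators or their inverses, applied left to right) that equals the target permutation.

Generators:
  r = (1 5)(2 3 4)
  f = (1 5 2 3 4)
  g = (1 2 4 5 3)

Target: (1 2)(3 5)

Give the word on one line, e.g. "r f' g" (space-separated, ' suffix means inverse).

  after g': (1 3 5 4 2)
  after r: (1 4 3)(2 5)
  after r: (1 2)(3 5)

g' r r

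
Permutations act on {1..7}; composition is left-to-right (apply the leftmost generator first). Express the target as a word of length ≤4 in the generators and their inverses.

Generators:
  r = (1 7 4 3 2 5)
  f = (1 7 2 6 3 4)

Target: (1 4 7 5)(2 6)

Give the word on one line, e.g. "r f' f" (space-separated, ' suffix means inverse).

  after f: (1 7 2 6 3 4)
  after r: (1 4 7 5)(2 6)

f r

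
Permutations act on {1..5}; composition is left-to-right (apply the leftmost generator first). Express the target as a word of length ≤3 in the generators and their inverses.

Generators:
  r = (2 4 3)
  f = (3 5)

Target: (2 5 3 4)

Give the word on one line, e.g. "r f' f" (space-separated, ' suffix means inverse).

r r f

  after r: (2 4 3)
  after r: (2 3 4)
  after f: (2 5 3 4)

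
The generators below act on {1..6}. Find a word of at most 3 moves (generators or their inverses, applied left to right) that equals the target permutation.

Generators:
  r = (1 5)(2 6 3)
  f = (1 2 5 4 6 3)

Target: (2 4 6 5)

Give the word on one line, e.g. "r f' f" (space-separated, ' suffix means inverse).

  after f: (1 2 5 4 6 3)
  after f: (1 5 6)(2 4 3)
  after r': (2 4 6 5)

f f r'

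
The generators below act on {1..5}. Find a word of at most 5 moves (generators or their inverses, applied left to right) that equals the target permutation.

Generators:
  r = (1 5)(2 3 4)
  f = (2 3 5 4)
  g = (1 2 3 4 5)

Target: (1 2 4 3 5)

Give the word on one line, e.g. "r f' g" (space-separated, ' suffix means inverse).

  after r': (1 5)(2 4 3)
  after r': (2 3 4)
  after g: (1 2 4 3 5)

r' r' g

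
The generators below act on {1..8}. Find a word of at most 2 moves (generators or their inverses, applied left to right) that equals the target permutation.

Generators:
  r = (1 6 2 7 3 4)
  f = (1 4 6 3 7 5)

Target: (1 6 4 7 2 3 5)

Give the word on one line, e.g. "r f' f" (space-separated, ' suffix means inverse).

r' f

  after r': (1 4 3 7 2 6)
  after f: (1 6 4 7 2 3 5)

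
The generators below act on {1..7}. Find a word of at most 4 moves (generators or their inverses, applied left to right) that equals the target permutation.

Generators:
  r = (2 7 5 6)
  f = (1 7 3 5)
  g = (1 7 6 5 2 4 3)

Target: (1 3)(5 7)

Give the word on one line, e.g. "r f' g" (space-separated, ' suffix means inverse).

  after f: (1 7 3 5)
  after f: (1 3)(5 7)

f f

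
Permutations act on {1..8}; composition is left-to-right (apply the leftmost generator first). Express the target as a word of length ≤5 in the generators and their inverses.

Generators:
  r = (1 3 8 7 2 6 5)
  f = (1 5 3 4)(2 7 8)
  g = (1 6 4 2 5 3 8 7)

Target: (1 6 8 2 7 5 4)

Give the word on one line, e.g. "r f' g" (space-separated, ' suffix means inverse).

  after f: (1 5 3 4)(2 7 8)
  after r': (1 6 2 8 7 3 4 5)
  after f': (1 6 8 2 7 5 4)

f r' f'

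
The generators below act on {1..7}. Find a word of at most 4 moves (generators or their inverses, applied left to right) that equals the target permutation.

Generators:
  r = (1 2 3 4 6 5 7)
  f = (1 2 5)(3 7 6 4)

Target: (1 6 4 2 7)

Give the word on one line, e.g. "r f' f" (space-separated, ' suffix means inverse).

  after r: (1 2 3 4 6 5 7)
  after r: (1 3 6 7 2 4 5)
  after f: (1 7 5 2 3 4)
  after f: (1 6 4 2 7)

r r f f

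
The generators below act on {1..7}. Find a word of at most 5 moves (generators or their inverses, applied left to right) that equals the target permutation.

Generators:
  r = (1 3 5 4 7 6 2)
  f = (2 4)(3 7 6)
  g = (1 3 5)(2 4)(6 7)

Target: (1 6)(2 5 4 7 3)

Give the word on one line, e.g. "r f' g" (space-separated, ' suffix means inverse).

  after f: (2 4)(3 7 6)
  after f: (3 6 7)
  after r: (1 3 2)(4 7 5)
  after f: (1 7 5 2)(3 4 6)
  after g': (1 6)(2 5 4 7 3)

f f r f g'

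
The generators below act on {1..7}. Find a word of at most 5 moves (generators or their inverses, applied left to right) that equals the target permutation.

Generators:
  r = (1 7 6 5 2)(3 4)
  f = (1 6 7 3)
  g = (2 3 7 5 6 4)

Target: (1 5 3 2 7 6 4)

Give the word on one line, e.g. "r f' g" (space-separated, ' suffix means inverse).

f' r g' r

  after f': (1 3 7 6)
  after r: (1 4 3 6 7 5 2)
  after g': (1 6 3 5 4 2)
  after r: (1 5 3 2 7 6 4)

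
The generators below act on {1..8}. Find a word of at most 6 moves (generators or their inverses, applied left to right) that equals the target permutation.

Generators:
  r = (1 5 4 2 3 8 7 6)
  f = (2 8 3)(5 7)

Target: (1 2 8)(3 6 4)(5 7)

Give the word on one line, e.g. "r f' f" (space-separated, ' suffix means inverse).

  after r: (1 5 4 2 3 8 7 6)
  after r: (1 4 3 7)(2 8 6 5)
  after f': (1 4 8 6 7)(3 5)
  after f': (1 4 2 3 7)(5 8 6)
  after r: (1 2 8)(3 6 4)(5 7)

r r f' f' r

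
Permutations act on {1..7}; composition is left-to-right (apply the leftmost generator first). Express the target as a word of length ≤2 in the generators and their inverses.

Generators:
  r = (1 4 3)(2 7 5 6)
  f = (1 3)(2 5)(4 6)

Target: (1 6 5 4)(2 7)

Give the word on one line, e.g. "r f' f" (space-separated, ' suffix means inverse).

r f'

  after r: (1 4 3)(2 7 5 6)
  after f': (1 6 5 4)(2 7)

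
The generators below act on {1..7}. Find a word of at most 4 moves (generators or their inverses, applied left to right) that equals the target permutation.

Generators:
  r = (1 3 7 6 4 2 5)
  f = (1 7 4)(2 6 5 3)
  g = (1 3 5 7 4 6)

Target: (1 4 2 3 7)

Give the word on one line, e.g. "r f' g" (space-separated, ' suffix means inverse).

f r f' r'

  after f: (1 7 4)(2 6 5 3)
  after r: (1 6)(2 4 3 5 7)
  after f': (1 2 7 3 6 4 5)
  after r': (1 4 2 3 7)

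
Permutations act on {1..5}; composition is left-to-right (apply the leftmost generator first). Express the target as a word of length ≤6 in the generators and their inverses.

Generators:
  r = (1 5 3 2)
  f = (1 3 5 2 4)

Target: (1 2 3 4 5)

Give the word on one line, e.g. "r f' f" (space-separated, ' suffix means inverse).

f r f' f' r

  after f: (1 3 5 2 4)
  after r: (1 2 4 5)
  after f': (1 5 4 3)
  after f': (1 3 4)(2 5)
  after r: (1 2 3 4 5)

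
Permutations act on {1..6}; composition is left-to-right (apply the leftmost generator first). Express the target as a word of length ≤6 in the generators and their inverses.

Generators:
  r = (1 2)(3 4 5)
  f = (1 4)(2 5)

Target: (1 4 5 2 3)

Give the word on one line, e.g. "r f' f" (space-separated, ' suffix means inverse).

r' f' r' f' f'

  after r': (1 2)(3 5 4)
  after f': (1 5)(2 4 3)
  after r': (1 4 5 2 3)
  after f': (2 3 4)
  after f': (1 4 5 2 3)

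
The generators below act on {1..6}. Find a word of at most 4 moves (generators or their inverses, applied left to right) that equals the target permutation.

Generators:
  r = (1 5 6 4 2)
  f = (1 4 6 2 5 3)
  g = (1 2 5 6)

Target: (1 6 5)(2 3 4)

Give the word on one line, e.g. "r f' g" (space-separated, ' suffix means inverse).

f f

  after f: (1 4 6 2 5 3)
  after f: (1 6 5)(2 3 4)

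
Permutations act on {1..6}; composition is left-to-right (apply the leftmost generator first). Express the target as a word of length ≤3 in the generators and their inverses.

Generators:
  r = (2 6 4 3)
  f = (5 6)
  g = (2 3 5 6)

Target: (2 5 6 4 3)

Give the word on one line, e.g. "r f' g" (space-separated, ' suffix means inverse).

r f

  after r: (2 6 4 3)
  after f: (2 5 6 4 3)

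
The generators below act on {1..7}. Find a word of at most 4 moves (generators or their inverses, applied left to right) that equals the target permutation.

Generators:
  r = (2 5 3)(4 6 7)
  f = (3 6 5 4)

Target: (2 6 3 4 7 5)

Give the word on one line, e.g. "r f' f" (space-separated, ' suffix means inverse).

r' f

  after r': (2 3 5)(4 7 6)
  after f: (2 6 3 4 7 5)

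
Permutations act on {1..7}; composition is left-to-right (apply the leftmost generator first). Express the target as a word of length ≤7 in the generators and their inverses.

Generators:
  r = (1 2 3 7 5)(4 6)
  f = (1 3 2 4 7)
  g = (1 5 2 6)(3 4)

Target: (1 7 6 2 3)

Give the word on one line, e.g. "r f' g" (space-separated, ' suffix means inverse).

r' f' r' g' g'

  after r': (1 5 7 3 2)(4 6)
  after f': (1 5 4 6 2 7)
  after r': (1 7 5 6)(2 3)
  after g': (1 7)(2 4 3 5)
  after g': (1 7 6 2 3)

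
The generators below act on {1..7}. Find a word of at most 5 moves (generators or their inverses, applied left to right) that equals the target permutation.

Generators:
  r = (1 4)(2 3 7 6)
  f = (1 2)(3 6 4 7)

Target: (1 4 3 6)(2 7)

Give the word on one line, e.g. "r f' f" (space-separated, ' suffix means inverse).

f f f r' f

  after f: (1 2)(3 6 4 7)
  after f: (3 4)(6 7)
  after f: (1 2)(3 7 4 6)
  after r': (1 6 2 4 7)
  after f: (1 4 3 6)(2 7)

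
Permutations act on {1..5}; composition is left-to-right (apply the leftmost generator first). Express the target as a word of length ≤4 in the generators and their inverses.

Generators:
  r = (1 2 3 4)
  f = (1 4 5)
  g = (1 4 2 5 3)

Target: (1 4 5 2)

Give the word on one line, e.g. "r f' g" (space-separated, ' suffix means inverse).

  after g: (1 4 2 5 3)
  after f: (1 5 3 4 2)
  after r': (1 5 2 4)
  after f': (1 4 5 2)

g f r' f'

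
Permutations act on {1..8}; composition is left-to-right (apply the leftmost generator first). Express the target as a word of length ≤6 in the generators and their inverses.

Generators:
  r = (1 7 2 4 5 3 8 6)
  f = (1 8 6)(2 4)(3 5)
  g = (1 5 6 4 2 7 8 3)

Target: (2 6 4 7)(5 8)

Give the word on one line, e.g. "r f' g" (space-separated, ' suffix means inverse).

  after f: (1 8 6)(2 4)(3 5)
  after g': (1 7 2 6 3)(5 8)
  after f: (1 7 4 2)(3 8)(5 6)
  after r': (2 6 4 7)(5 8)

f g' f r'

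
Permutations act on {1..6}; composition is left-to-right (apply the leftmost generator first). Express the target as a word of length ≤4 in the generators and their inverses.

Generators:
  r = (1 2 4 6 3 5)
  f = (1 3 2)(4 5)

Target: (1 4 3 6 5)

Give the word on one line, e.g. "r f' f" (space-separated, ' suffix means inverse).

r' f'

  after r': (1 5 3 6 4 2)
  after f': (1 4 3 6 5)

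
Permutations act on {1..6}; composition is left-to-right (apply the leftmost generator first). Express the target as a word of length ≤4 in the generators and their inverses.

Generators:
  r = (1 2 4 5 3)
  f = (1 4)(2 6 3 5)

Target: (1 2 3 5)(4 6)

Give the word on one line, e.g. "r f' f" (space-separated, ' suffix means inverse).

f r f

  after f: (1 4)(2 6 3 5)
  after r: (1 5 4 2 6)
  after f: (1 2 3 5)(4 6)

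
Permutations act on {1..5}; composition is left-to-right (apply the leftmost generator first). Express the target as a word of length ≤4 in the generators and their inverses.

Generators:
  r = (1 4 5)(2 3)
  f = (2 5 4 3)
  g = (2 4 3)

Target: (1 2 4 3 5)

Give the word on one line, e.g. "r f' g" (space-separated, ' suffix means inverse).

g' r' r' g'

  after g': (2 3 4)
  after r': (1 5 4 3)
  after r': (1 4 2 3 5)
  after g': (1 2 4 3 5)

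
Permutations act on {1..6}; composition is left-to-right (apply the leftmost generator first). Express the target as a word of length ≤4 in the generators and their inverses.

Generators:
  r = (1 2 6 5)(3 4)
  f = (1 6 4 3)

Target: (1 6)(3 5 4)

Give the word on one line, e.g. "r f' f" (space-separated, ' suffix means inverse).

  after r: (1 2 6 5)(3 4)
  after f': (1 2)(3 6 5)
  after r: (1 6)(3 5 4)

r f' r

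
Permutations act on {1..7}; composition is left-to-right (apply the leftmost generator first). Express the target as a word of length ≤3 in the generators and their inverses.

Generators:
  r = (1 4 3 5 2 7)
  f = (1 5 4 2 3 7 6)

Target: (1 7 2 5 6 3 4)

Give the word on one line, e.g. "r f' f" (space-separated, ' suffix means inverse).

  after f': (1 6 7 3 2 4 5)
  after f': (1 7 2 5 6 3 4)

f' f'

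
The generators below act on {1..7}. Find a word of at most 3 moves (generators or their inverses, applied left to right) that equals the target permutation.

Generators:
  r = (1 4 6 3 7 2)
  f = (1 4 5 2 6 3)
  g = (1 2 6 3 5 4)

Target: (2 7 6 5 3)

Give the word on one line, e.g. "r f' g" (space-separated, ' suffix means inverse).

  after r': (1 2 7 3 6 4)
  after g': (2 7 6 5 3)

r' g'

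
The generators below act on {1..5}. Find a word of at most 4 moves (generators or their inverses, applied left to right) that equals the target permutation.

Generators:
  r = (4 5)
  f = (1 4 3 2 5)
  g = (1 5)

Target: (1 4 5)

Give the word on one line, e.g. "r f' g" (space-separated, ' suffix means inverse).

  after r': (4 5)
  after f': (1 5)(2 3 4)
  after g: (2 3 4)
  after f: (1 4 5)

r' f' g f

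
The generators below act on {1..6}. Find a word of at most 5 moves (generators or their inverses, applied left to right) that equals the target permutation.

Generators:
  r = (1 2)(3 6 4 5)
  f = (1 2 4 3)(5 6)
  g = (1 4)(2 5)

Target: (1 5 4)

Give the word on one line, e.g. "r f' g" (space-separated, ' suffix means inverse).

  after r: (1 2)(3 6 4 5)
  after f: (1 4 6 3 5)
  after f: (1 3 6)(2 4 5)
  after g: (1 3 6 4 2)
  after r': (1 5 4)

r f f g r'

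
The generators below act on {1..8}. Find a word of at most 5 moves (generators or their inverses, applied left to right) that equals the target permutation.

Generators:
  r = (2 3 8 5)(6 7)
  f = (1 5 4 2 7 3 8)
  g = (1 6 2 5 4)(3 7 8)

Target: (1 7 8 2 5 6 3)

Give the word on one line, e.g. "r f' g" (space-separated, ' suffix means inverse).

g r g g f'

  after g: (1 6 2 5 4)(3 7 8)
  after r: (1 7 5 4)(3 6)
  after g: (1 8 3 2 5)(4 6 7)
  after g: (1 3 5 6 8 7)(2 4)
  after f': (1 7 8 2 5 6 3)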